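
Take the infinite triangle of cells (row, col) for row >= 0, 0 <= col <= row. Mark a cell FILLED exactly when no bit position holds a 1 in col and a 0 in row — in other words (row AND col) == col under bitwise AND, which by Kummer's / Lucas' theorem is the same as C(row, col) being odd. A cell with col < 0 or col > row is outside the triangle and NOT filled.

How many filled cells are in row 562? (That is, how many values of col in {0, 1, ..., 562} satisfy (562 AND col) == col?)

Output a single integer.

Answer: 16

Derivation:
562 in binary = 1000110010
popcount(562) = number of 1-bits in 1000110010 = 4
A col c satisfies (562 AND c) == c iff every set bit of c is also set in 562; each of the 4 set bits of 562 can independently be on or off in c.
count = 2^4 = 16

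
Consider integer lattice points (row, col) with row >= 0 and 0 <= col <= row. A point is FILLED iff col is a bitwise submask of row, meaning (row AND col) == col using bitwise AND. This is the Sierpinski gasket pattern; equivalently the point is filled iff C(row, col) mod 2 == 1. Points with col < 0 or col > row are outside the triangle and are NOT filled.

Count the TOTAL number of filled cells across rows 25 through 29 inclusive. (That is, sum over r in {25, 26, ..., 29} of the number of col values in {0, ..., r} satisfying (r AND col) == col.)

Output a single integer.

r25=11001 pc3: +8 =8
r26=11010 pc3: +8 =16
r27=11011 pc4: +16 =32
r28=11100 pc3: +8 =40
r29=11101 pc4: +16 =56

Answer: 56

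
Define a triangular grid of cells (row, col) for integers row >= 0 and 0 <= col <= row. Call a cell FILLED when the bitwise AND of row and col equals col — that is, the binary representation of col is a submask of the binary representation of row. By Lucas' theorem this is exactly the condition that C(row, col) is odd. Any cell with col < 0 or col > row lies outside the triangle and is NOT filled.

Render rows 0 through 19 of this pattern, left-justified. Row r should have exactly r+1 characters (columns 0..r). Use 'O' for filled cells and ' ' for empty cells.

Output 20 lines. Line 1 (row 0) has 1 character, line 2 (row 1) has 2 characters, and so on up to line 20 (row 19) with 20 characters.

Answer: O
OO
O O
OOOO
O   O
OO  OO
O O O O
OOOOOOOO
O       O
OO      OO
O O     O O
OOOO    OOOO
O   O   O   O
OO  OO  OO  OO
O O O O O O O O
OOOOOOOOOOOOOOOO
O               O
OO              OO
O O             O O
OOOO            OOOO

Derivation:
r0=0: O
r1=1: OO
r2=10: O O
r3=11: OOOO
r4=100: O   O
r5=101: OO  OO
r6=110: O O O O
r7=111: OOOOOOOO
r8=1000: O       O
r9=1001: OO      OO
r10=1010: O O     O O
r11=1011: OOOO    OOOO
r12=1100: O   O   O   O
r13=1101: OO  OO  OO  OO
r14=1110: O O O O O O O O
r15=1111: OOOOOOOOOOOOOOOO
r16=10000: O               O
r17=10001: OO              OO
r18=10010: O O             O O
r19=10011: OOOO            OOOO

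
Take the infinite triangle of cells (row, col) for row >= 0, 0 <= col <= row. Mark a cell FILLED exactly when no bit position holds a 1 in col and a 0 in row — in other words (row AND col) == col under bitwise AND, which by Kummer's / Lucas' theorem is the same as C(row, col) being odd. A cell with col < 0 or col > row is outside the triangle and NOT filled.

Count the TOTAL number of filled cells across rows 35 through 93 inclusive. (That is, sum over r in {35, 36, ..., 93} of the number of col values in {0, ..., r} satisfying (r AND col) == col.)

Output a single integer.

r35=100011 pc3: +8 =8
r36=100100 pc2: +4 =12
r37=100101 pc3: +8 =20
r38=100110 pc3: +8 =28
r39=100111 pc4: +16 =44
r40=101000 pc2: +4 =48
r41=101001 pc3: +8 =56
r42=101010 pc3: +8 =64
r43=101011 pc4: +16 =80
r44=101100 pc3: +8 =88
r45=101101 pc4: +16 =104
r46=101110 pc4: +16 =120
r47=101111 pc5: +32 =152
r48=110000 pc2: +4 =156
r49=110001 pc3: +8 =164
r50=110010 pc3: +8 =172
r51=110011 pc4: +16 =188
r52=110100 pc3: +8 =196
r53=110101 pc4: +16 =212
r54=110110 pc4: +16 =228
r55=110111 pc5: +32 =260
r56=111000 pc3: +8 =268
r57=111001 pc4: +16 =284
r58=111010 pc4: +16 =300
r59=111011 pc5: +32 =332
r60=111100 pc4: +16 =348
r61=111101 pc5: +32 =380
r62=111110 pc5: +32 =412
r63=111111 pc6: +64 =476
r64=1000000 pc1: +2 =478
r65=1000001 pc2: +4 =482
r66=1000010 pc2: +4 =486
r67=1000011 pc3: +8 =494
r68=1000100 pc2: +4 =498
r69=1000101 pc3: +8 =506
r70=1000110 pc3: +8 =514
r71=1000111 pc4: +16 =530
r72=1001000 pc2: +4 =534
r73=1001001 pc3: +8 =542
r74=1001010 pc3: +8 =550
r75=1001011 pc4: +16 =566
r76=1001100 pc3: +8 =574
r77=1001101 pc4: +16 =590
r78=1001110 pc4: +16 =606
r79=1001111 pc5: +32 =638
r80=1010000 pc2: +4 =642
r81=1010001 pc3: +8 =650
r82=1010010 pc3: +8 =658
r83=1010011 pc4: +16 =674
r84=1010100 pc3: +8 =682
r85=1010101 pc4: +16 =698
r86=1010110 pc4: +16 =714
r87=1010111 pc5: +32 =746
r88=1011000 pc3: +8 =754
r89=1011001 pc4: +16 =770
r90=1011010 pc4: +16 =786
r91=1011011 pc5: +32 =818
r92=1011100 pc4: +16 =834
r93=1011101 pc5: +32 =866

Answer: 866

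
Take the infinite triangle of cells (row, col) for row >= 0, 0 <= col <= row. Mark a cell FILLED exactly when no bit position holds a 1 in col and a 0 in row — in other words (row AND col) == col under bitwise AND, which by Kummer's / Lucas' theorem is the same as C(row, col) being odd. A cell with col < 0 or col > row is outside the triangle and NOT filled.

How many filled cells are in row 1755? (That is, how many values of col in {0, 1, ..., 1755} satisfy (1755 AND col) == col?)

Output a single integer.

1755 in binary = 11011011011
popcount(1755) = number of 1-bits in 11011011011 = 8
A col c satisfies (1755 AND c) == c iff every set bit of c is also set in 1755; each of the 8 set bits of 1755 can independently be on or off in c.
count = 2^8 = 256

Answer: 256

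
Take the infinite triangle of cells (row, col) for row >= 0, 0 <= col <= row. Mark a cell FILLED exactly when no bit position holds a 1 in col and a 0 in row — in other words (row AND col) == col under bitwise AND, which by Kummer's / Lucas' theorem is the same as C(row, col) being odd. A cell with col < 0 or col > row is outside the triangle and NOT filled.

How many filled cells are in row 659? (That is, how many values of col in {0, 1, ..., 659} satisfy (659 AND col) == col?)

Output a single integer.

659 in binary = 1010010011
popcount(659) = number of 1-bits in 1010010011 = 5
A col c satisfies (659 AND c) == c iff every set bit of c is also set in 659; each of the 5 set bits of 659 can independently be on or off in c.
count = 2^5 = 32

Answer: 32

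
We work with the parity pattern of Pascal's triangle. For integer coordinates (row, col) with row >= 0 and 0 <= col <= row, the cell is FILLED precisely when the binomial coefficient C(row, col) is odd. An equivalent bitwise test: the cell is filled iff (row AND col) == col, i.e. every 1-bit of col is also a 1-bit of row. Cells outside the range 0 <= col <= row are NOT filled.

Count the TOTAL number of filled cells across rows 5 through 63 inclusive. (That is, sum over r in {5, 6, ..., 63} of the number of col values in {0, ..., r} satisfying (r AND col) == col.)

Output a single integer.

Answer: 718

Derivation:
r5=101 pc2: +4 =4
r6=110 pc2: +4 =8
r7=111 pc3: +8 =16
r8=1000 pc1: +2 =18
r9=1001 pc2: +4 =22
r10=1010 pc2: +4 =26
r11=1011 pc3: +8 =34
r12=1100 pc2: +4 =38
r13=1101 pc3: +8 =46
r14=1110 pc3: +8 =54
r15=1111 pc4: +16 =70
r16=10000 pc1: +2 =72
r17=10001 pc2: +4 =76
r18=10010 pc2: +4 =80
r19=10011 pc3: +8 =88
r20=10100 pc2: +4 =92
r21=10101 pc3: +8 =100
r22=10110 pc3: +8 =108
r23=10111 pc4: +16 =124
r24=11000 pc2: +4 =128
r25=11001 pc3: +8 =136
r26=11010 pc3: +8 =144
r27=11011 pc4: +16 =160
r28=11100 pc3: +8 =168
r29=11101 pc4: +16 =184
r30=11110 pc4: +16 =200
r31=11111 pc5: +32 =232
r32=100000 pc1: +2 =234
r33=100001 pc2: +4 =238
r34=100010 pc2: +4 =242
r35=100011 pc3: +8 =250
r36=100100 pc2: +4 =254
r37=100101 pc3: +8 =262
r38=100110 pc3: +8 =270
r39=100111 pc4: +16 =286
r40=101000 pc2: +4 =290
r41=101001 pc3: +8 =298
r42=101010 pc3: +8 =306
r43=101011 pc4: +16 =322
r44=101100 pc3: +8 =330
r45=101101 pc4: +16 =346
r46=101110 pc4: +16 =362
r47=101111 pc5: +32 =394
r48=110000 pc2: +4 =398
r49=110001 pc3: +8 =406
r50=110010 pc3: +8 =414
r51=110011 pc4: +16 =430
r52=110100 pc3: +8 =438
r53=110101 pc4: +16 =454
r54=110110 pc4: +16 =470
r55=110111 pc5: +32 =502
r56=111000 pc3: +8 =510
r57=111001 pc4: +16 =526
r58=111010 pc4: +16 =542
r59=111011 pc5: +32 =574
r60=111100 pc4: +16 =590
r61=111101 pc5: +32 =622
r62=111110 pc5: +32 =654
r63=111111 pc6: +64 =718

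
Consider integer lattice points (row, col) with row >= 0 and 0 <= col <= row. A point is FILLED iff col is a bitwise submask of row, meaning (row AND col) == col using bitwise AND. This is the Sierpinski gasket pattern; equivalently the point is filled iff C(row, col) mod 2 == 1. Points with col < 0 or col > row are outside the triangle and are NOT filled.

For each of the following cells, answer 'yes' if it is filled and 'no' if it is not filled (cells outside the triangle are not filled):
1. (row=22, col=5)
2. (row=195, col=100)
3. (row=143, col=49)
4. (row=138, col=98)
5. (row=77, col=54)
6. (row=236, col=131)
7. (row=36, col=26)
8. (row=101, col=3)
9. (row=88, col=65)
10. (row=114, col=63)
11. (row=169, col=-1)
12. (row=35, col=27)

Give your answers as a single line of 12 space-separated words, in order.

Answer: no no no no no no no no no no no no

Derivation:
(22,5): row=0b10110, col=0b101, row AND col = 0b100 = 4; 4 != 5 -> empty
(195,100): row=0b11000011, col=0b1100100, row AND col = 0b1000000 = 64; 64 != 100 -> empty
(143,49): row=0b10001111, col=0b110001, row AND col = 0b1 = 1; 1 != 49 -> empty
(138,98): row=0b10001010, col=0b1100010, row AND col = 0b10 = 2; 2 != 98 -> empty
(77,54): row=0b1001101, col=0b110110, row AND col = 0b100 = 4; 4 != 54 -> empty
(236,131): row=0b11101100, col=0b10000011, row AND col = 0b10000000 = 128; 128 != 131 -> empty
(36,26): row=0b100100, col=0b11010, row AND col = 0b0 = 0; 0 != 26 -> empty
(101,3): row=0b1100101, col=0b11, row AND col = 0b1 = 1; 1 != 3 -> empty
(88,65): row=0b1011000, col=0b1000001, row AND col = 0b1000000 = 64; 64 != 65 -> empty
(114,63): row=0b1110010, col=0b111111, row AND col = 0b110010 = 50; 50 != 63 -> empty
(169,-1): col outside [0, 169] -> not filled
(35,27): row=0b100011, col=0b11011, row AND col = 0b11 = 3; 3 != 27 -> empty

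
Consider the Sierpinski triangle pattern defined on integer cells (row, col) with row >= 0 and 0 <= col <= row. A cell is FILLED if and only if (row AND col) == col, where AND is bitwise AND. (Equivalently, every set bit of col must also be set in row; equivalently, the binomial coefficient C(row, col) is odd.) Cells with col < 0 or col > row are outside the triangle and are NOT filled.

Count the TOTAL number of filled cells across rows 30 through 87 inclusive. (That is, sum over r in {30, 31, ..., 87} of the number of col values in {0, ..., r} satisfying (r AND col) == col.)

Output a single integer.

Answer: 804

Derivation:
r30=11110 pc4: +16 =16
r31=11111 pc5: +32 =48
r32=100000 pc1: +2 =50
r33=100001 pc2: +4 =54
r34=100010 pc2: +4 =58
r35=100011 pc3: +8 =66
r36=100100 pc2: +4 =70
r37=100101 pc3: +8 =78
r38=100110 pc3: +8 =86
r39=100111 pc4: +16 =102
r40=101000 pc2: +4 =106
r41=101001 pc3: +8 =114
r42=101010 pc3: +8 =122
r43=101011 pc4: +16 =138
r44=101100 pc3: +8 =146
r45=101101 pc4: +16 =162
r46=101110 pc4: +16 =178
r47=101111 pc5: +32 =210
r48=110000 pc2: +4 =214
r49=110001 pc3: +8 =222
r50=110010 pc3: +8 =230
r51=110011 pc4: +16 =246
r52=110100 pc3: +8 =254
r53=110101 pc4: +16 =270
r54=110110 pc4: +16 =286
r55=110111 pc5: +32 =318
r56=111000 pc3: +8 =326
r57=111001 pc4: +16 =342
r58=111010 pc4: +16 =358
r59=111011 pc5: +32 =390
r60=111100 pc4: +16 =406
r61=111101 pc5: +32 =438
r62=111110 pc5: +32 =470
r63=111111 pc6: +64 =534
r64=1000000 pc1: +2 =536
r65=1000001 pc2: +4 =540
r66=1000010 pc2: +4 =544
r67=1000011 pc3: +8 =552
r68=1000100 pc2: +4 =556
r69=1000101 pc3: +8 =564
r70=1000110 pc3: +8 =572
r71=1000111 pc4: +16 =588
r72=1001000 pc2: +4 =592
r73=1001001 pc3: +8 =600
r74=1001010 pc3: +8 =608
r75=1001011 pc4: +16 =624
r76=1001100 pc3: +8 =632
r77=1001101 pc4: +16 =648
r78=1001110 pc4: +16 =664
r79=1001111 pc5: +32 =696
r80=1010000 pc2: +4 =700
r81=1010001 pc3: +8 =708
r82=1010010 pc3: +8 =716
r83=1010011 pc4: +16 =732
r84=1010100 pc3: +8 =740
r85=1010101 pc4: +16 =756
r86=1010110 pc4: +16 =772
r87=1010111 pc5: +32 =804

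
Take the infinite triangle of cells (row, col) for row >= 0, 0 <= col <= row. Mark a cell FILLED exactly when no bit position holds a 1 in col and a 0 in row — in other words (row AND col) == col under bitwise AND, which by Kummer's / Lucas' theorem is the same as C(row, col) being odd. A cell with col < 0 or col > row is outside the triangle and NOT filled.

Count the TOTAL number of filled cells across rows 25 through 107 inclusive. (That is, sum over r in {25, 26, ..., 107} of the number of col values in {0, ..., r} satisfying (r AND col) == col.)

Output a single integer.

Answer: 1256

Derivation:
r25=11001 pc3: +8 =8
r26=11010 pc3: +8 =16
r27=11011 pc4: +16 =32
r28=11100 pc3: +8 =40
r29=11101 pc4: +16 =56
r30=11110 pc4: +16 =72
r31=11111 pc5: +32 =104
r32=100000 pc1: +2 =106
r33=100001 pc2: +4 =110
r34=100010 pc2: +4 =114
r35=100011 pc3: +8 =122
r36=100100 pc2: +4 =126
r37=100101 pc3: +8 =134
r38=100110 pc3: +8 =142
r39=100111 pc4: +16 =158
r40=101000 pc2: +4 =162
r41=101001 pc3: +8 =170
r42=101010 pc3: +8 =178
r43=101011 pc4: +16 =194
r44=101100 pc3: +8 =202
r45=101101 pc4: +16 =218
r46=101110 pc4: +16 =234
r47=101111 pc5: +32 =266
r48=110000 pc2: +4 =270
r49=110001 pc3: +8 =278
r50=110010 pc3: +8 =286
r51=110011 pc4: +16 =302
r52=110100 pc3: +8 =310
r53=110101 pc4: +16 =326
r54=110110 pc4: +16 =342
r55=110111 pc5: +32 =374
r56=111000 pc3: +8 =382
r57=111001 pc4: +16 =398
r58=111010 pc4: +16 =414
r59=111011 pc5: +32 =446
r60=111100 pc4: +16 =462
r61=111101 pc5: +32 =494
r62=111110 pc5: +32 =526
r63=111111 pc6: +64 =590
r64=1000000 pc1: +2 =592
r65=1000001 pc2: +4 =596
r66=1000010 pc2: +4 =600
r67=1000011 pc3: +8 =608
r68=1000100 pc2: +4 =612
r69=1000101 pc3: +8 =620
r70=1000110 pc3: +8 =628
r71=1000111 pc4: +16 =644
r72=1001000 pc2: +4 =648
r73=1001001 pc3: +8 =656
r74=1001010 pc3: +8 =664
r75=1001011 pc4: +16 =680
r76=1001100 pc3: +8 =688
r77=1001101 pc4: +16 =704
r78=1001110 pc4: +16 =720
r79=1001111 pc5: +32 =752
r80=1010000 pc2: +4 =756
r81=1010001 pc3: +8 =764
r82=1010010 pc3: +8 =772
r83=1010011 pc4: +16 =788
r84=1010100 pc3: +8 =796
r85=1010101 pc4: +16 =812
r86=1010110 pc4: +16 =828
r87=1010111 pc5: +32 =860
r88=1011000 pc3: +8 =868
r89=1011001 pc4: +16 =884
r90=1011010 pc4: +16 =900
r91=1011011 pc5: +32 =932
r92=1011100 pc4: +16 =948
r93=1011101 pc5: +32 =980
r94=1011110 pc5: +32 =1012
r95=1011111 pc6: +64 =1076
r96=1100000 pc2: +4 =1080
r97=1100001 pc3: +8 =1088
r98=1100010 pc3: +8 =1096
r99=1100011 pc4: +16 =1112
r100=1100100 pc3: +8 =1120
r101=1100101 pc4: +16 =1136
r102=1100110 pc4: +16 =1152
r103=1100111 pc5: +32 =1184
r104=1101000 pc3: +8 =1192
r105=1101001 pc4: +16 =1208
r106=1101010 pc4: +16 =1224
r107=1101011 pc5: +32 =1256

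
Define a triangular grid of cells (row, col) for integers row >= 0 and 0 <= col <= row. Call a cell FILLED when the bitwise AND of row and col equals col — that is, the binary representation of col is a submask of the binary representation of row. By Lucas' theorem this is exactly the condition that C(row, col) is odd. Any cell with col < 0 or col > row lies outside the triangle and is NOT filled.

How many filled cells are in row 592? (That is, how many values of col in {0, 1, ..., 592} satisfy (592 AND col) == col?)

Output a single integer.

Answer: 8

Derivation:
592 in binary = 1001010000
popcount(592) = number of 1-bits in 1001010000 = 3
A col c satisfies (592 AND c) == c iff every set bit of c is also set in 592; each of the 3 set bits of 592 can independently be on or off in c.
count = 2^3 = 8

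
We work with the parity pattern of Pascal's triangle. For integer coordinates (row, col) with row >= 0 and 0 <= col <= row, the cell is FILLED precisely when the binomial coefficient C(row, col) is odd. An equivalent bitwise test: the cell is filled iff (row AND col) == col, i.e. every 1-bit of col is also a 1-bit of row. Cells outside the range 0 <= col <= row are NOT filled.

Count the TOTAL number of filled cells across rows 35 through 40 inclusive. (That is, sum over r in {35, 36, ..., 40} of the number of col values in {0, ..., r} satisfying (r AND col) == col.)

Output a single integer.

r35=100011 pc3: +8 =8
r36=100100 pc2: +4 =12
r37=100101 pc3: +8 =20
r38=100110 pc3: +8 =28
r39=100111 pc4: +16 =44
r40=101000 pc2: +4 =48

Answer: 48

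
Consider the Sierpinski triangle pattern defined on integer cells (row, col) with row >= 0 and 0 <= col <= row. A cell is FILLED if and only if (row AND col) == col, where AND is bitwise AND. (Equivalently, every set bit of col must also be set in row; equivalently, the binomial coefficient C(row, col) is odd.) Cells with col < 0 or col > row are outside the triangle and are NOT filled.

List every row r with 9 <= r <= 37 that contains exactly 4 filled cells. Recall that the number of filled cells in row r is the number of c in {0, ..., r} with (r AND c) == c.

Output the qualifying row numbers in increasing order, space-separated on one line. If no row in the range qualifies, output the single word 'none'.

Row r has 2^popcount(r) filled cells, so we need popcount(r) = log2(4) = 2.
Scan r = 9..37 and keep those with exactly 2 one-bits:
r=9=1001 popcount=2 -> KEEP
r=10=1010 popcount=2 -> KEEP
r=11=1011 popcount=3 -> skip
r=12=1100 popcount=2 -> KEEP
r=13=1101 popcount=3 -> skip
r=14=1110 popcount=3 -> skip
r=15=1111 popcount=4 -> skip
r=16=10000 popcount=1 -> skip
r=17=10001 popcount=2 -> KEEP
r=18=10010 popcount=2 -> KEEP
r=19=10011 popcount=3 -> skip
r=20=10100 popcount=2 -> KEEP
r=21=10101 popcount=3 -> skip
r=22=10110 popcount=3 -> skip
r=23=10111 popcount=4 -> skip
r=24=11000 popcount=2 -> KEEP
r=25=11001 popcount=3 -> skip
r=26=11010 popcount=3 -> skip
r=27=11011 popcount=4 -> skip
r=28=11100 popcount=3 -> skip
r=29=11101 popcount=4 -> skip
r=30=11110 popcount=4 -> skip
r=31=11111 popcount=5 -> skip
r=32=100000 popcount=1 -> skip
r=33=100001 popcount=2 -> KEEP
r=34=100010 popcount=2 -> KEEP
r=35=100011 popcount=3 -> skip
r=36=100100 popcount=2 -> KEEP
r=37=100101 popcount=3 -> skip
Kept rows: 9 10 12 17 18 20 24 33 34 36

Answer: 9 10 12 17 18 20 24 33 34 36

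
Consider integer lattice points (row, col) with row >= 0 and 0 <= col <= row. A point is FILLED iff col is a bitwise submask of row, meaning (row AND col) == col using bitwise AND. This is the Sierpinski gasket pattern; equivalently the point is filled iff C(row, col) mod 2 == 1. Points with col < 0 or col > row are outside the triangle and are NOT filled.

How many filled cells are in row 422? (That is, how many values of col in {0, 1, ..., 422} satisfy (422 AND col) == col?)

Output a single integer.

Answer: 32

Derivation:
422 in binary = 110100110
popcount(422) = number of 1-bits in 110100110 = 5
A col c satisfies (422 AND c) == c iff every set bit of c is also set in 422; each of the 5 set bits of 422 can independently be on or off in c.
count = 2^5 = 32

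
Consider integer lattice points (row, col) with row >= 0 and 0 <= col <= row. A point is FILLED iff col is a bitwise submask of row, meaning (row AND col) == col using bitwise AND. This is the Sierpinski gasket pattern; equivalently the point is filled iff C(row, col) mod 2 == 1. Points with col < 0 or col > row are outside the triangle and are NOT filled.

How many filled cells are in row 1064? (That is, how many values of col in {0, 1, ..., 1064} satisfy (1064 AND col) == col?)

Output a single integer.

Answer: 8

Derivation:
1064 in binary = 10000101000
popcount(1064) = number of 1-bits in 10000101000 = 3
A col c satisfies (1064 AND c) == c iff every set bit of c is also set in 1064; each of the 3 set bits of 1064 can independently be on or off in c.
count = 2^3 = 8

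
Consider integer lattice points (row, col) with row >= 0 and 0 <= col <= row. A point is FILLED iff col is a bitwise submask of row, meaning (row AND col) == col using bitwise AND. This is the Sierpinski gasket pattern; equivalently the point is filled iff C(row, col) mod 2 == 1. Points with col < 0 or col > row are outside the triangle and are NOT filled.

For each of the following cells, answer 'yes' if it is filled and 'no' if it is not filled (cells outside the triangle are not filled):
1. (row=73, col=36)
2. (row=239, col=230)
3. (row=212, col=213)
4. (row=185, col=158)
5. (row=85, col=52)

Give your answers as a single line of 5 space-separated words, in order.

Answer: no yes no no no

Derivation:
(73,36): row=0b1001001, col=0b100100, row AND col = 0b0 = 0; 0 != 36 -> empty
(239,230): row=0b11101111, col=0b11100110, row AND col = 0b11100110 = 230; 230 == 230 -> filled
(212,213): col outside [0, 212] -> not filled
(185,158): row=0b10111001, col=0b10011110, row AND col = 0b10011000 = 152; 152 != 158 -> empty
(85,52): row=0b1010101, col=0b110100, row AND col = 0b10100 = 20; 20 != 52 -> empty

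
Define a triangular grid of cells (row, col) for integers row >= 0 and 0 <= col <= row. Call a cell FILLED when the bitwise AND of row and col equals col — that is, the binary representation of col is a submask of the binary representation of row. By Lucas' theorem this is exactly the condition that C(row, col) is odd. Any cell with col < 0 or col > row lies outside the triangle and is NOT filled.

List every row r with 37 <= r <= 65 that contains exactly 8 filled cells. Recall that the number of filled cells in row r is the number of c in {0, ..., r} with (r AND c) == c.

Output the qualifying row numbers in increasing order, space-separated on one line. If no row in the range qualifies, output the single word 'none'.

Answer: 37 38 41 42 44 49 50 52 56

Derivation:
Row r has 2^popcount(r) filled cells, so we need popcount(r) = log2(8) = 3.
Scan r = 37..65 and keep those with exactly 3 one-bits:
r=37=100101 popcount=3 -> KEEP
r=38=100110 popcount=3 -> KEEP
r=39=100111 popcount=4 -> skip
r=40=101000 popcount=2 -> skip
r=41=101001 popcount=3 -> KEEP
r=42=101010 popcount=3 -> KEEP
r=43=101011 popcount=4 -> skip
r=44=101100 popcount=3 -> KEEP
r=45=101101 popcount=4 -> skip
r=46=101110 popcount=4 -> skip
r=47=101111 popcount=5 -> skip
r=48=110000 popcount=2 -> skip
r=49=110001 popcount=3 -> KEEP
r=50=110010 popcount=3 -> KEEP
r=51=110011 popcount=4 -> skip
r=52=110100 popcount=3 -> KEEP
r=53=110101 popcount=4 -> skip
r=54=110110 popcount=4 -> skip
r=55=110111 popcount=5 -> skip
r=56=111000 popcount=3 -> KEEP
r=57=111001 popcount=4 -> skip
r=58=111010 popcount=4 -> skip
r=59=111011 popcount=5 -> skip
r=60=111100 popcount=4 -> skip
r=61=111101 popcount=5 -> skip
r=62=111110 popcount=5 -> skip
r=63=111111 popcount=6 -> skip
r=64=1000000 popcount=1 -> skip
r=65=1000001 popcount=2 -> skip
Kept rows: 37 38 41 42 44 49 50 52 56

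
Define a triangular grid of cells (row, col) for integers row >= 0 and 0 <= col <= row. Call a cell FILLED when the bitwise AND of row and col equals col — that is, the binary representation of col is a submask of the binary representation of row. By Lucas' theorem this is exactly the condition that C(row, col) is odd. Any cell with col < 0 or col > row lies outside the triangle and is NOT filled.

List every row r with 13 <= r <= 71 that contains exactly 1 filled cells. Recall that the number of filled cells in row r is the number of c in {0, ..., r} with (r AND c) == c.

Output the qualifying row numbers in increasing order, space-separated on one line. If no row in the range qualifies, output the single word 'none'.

Row r has 2^popcount(r) filled cells, so we need popcount(r) = log2(1) = 0.
Scan r = 13..71 and keep those with exactly 0 one-bits:
r=13=1101 popcount=3 -> skip
r=14=1110 popcount=3 -> skip
r=15=1111 popcount=4 -> skip
r=16=10000 popcount=1 -> skip
r=17=10001 popcount=2 -> skip
r=18=10010 popcount=2 -> skip
r=19=10011 popcount=3 -> skip
r=20=10100 popcount=2 -> skip
r=21=10101 popcount=3 -> skip
r=22=10110 popcount=3 -> skip
r=23=10111 popcount=4 -> skip
r=24=11000 popcount=2 -> skip
r=25=11001 popcount=3 -> skip
r=26=11010 popcount=3 -> skip
r=27=11011 popcount=4 -> skip
r=28=11100 popcount=3 -> skip
r=29=11101 popcount=4 -> skip
r=30=11110 popcount=4 -> skip
r=31=11111 popcount=5 -> skip
r=32=100000 popcount=1 -> skip
r=33=100001 popcount=2 -> skip
r=34=100010 popcount=2 -> skip
r=35=100011 popcount=3 -> skip
r=36=100100 popcount=2 -> skip
r=37=100101 popcount=3 -> skip
r=38=100110 popcount=3 -> skip
r=39=100111 popcount=4 -> skip
r=40=101000 popcount=2 -> skip
r=41=101001 popcount=3 -> skip
r=42=101010 popcount=3 -> skip
r=43=101011 popcount=4 -> skip
r=44=101100 popcount=3 -> skip
r=45=101101 popcount=4 -> skip
r=46=101110 popcount=4 -> skip
r=47=101111 popcount=5 -> skip
r=48=110000 popcount=2 -> skip
r=49=110001 popcount=3 -> skip
r=50=110010 popcount=3 -> skip
r=51=110011 popcount=4 -> skip
r=52=110100 popcount=3 -> skip
r=53=110101 popcount=4 -> skip
r=54=110110 popcount=4 -> skip
r=55=110111 popcount=5 -> skip
r=56=111000 popcount=3 -> skip
r=57=111001 popcount=4 -> skip
r=58=111010 popcount=4 -> skip
r=59=111011 popcount=5 -> skip
r=60=111100 popcount=4 -> skip
r=61=111101 popcount=5 -> skip
r=62=111110 popcount=5 -> skip
r=63=111111 popcount=6 -> skip
r=64=1000000 popcount=1 -> skip
r=65=1000001 popcount=2 -> skip
r=66=1000010 popcount=2 -> skip
r=67=1000011 popcount=3 -> skip
r=68=1000100 popcount=2 -> skip
r=69=1000101 popcount=3 -> skip
r=70=1000110 popcount=3 -> skip
r=71=1000111 popcount=4 -> skip
Kept rows: none

Answer: none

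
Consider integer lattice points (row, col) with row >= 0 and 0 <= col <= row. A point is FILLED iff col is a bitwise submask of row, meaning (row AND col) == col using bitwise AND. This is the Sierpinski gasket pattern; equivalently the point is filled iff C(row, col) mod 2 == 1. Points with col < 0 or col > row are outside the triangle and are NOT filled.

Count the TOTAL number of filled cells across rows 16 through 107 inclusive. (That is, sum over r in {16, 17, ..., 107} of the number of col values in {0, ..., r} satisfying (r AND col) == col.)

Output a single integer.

Answer: 1314

Derivation:
r16=10000 pc1: +2 =2
r17=10001 pc2: +4 =6
r18=10010 pc2: +4 =10
r19=10011 pc3: +8 =18
r20=10100 pc2: +4 =22
r21=10101 pc3: +8 =30
r22=10110 pc3: +8 =38
r23=10111 pc4: +16 =54
r24=11000 pc2: +4 =58
r25=11001 pc3: +8 =66
r26=11010 pc3: +8 =74
r27=11011 pc4: +16 =90
r28=11100 pc3: +8 =98
r29=11101 pc4: +16 =114
r30=11110 pc4: +16 =130
r31=11111 pc5: +32 =162
r32=100000 pc1: +2 =164
r33=100001 pc2: +4 =168
r34=100010 pc2: +4 =172
r35=100011 pc3: +8 =180
r36=100100 pc2: +4 =184
r37=100101 pc3: +8 =192
r38=100110 pc3: +8 =200
r39=100111 pc4: +16 =216
r40=101000 pc2: +4 =220
r41=101001 pc3: +8 =228
r42=101010 pc3: +8 =236
r43=101011 pc4: +16 =252
r44=101100 pc3: +8 =260
r45=101101 pc4: +16 =276
r46=101110 pc4: +16 =292
r47=101111 pc5: +32 =324
r48=110000 pc2: +4 =328
r49=110001 pc3: +8 =336
r50=110010 pc3: +8 =344
r51=110011 pc4: +16 =360
r52=110100 pc3: +8 =368
r53=110101 pc4: +16 =384
r54=110110 pc4: +16 =400
r55=110111 pc5: +32 =432
r56=111000 pc3: +8 =440
r57=111001 pc4: +16 =456
r58=111010 pc4: +16 =472
r59=111011 pc5: +32 =504
r60=111100 pc4: +16 =520
r61=111101 pc5: +32 =552
r62=111110 pc5: +32 =584
r63=111111 pc6: +64 =648
r64=1000000 pc1: +2 =650
r65=1000001 pc2: +4 =654
r66=1000010 pc2: +4 =658
r67=1000011 pc3: +8 =666
r68=1000100 pc2: +4 =670
r69=1000101 pc3: +8 =678
r70=1000110 pc3: +8 =686
r71=1000111 pc4: +16 =702
r72=1001000 pc2: +4 =706
r73=1001001 pc3: +8 =714
r74=1001010 pc3: +8 =722
r75=1001011 pc4: +16 =738
r76=1001100 pc3: +8 =746
r77=1001101 pc4: +16 =762
r78=1001110 pc4: +16 =778
r79=1001111 pc5: +32 =810
r80=1010000 pc2: +4 =814
r81=1010001 pc3: +8 =822
r82=1010010 pc3: +8 =830
r83=1010011 pc4: +16 =846
r84=1010100 pc3: +8 =854
r85=1010101 pc4: +16 =870
r86=1010110 pc4: +16 =886
r87=1010111 pc5: +32 =918
r88=1011000 pc3: +8 =926
r89=1011001 pc4: +16 =942
r90=1011010 pc4: +16 =958
r91=1011011 pc5: +32 =990
r92=1011100 pc4: +16 =1006
r93=1011101 pc5: +32 =1038
r94=1011110 pc5: +32 =1070
r95=1011111 pc6: +64 =1134
r96=1100000 pc2: +4 =1138
r97=1100001 pc3: +8 =1146
r98=1100010 pc3: +8 =1154
r99=1100011 pc4: +16 =1170
r100=1100100 pc3: +8 =1178
r101=1100101 pc4: +16 =1194
r102=1100110 pc4: +16 =1210
r103=1100111 pc5: +32 =1242
r104=1101000 pc3: +8 =1250
r105=1101001 pc4: +16 =1266
r106=1101010 pc4: +16 =1282
r107=1101011 pc5: +32 =1314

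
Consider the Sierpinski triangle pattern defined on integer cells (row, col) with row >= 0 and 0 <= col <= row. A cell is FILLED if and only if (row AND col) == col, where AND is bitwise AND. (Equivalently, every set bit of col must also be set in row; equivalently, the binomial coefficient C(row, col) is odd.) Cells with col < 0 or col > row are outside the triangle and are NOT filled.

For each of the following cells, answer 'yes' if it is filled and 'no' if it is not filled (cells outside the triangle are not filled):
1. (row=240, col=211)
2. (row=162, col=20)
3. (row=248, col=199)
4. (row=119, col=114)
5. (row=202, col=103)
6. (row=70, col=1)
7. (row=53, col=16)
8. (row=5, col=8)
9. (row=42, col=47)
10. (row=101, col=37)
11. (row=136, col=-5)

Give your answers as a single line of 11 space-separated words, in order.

(240,211): row=0b11110000, col=0b11010011, row AND col = 0b11010000 = 208; 208 != 211 -> empty
(162,20): row=0b10100010, col=0b10100, row AND col = 0b0 = 0; 0 != 20 -> empty
(248,199): row=0b11111000, col=0b11000111, row AND col = 0b11000000 = 192; 192 != 199 -> empty
(119,114): row=0b1110111, col=0b1110010, row AND col = 0b1110010 = 114; 114 == 114 -> filled
(202,103): row=0b11001010, col=0b1100111, row AND col = 0b1000010 = 66; 66 != 103 -> empty
(70,1): row=0b1000110, col=0b1, row AND col = 0b0 = 0; 0 != 1 -> empty
(53,16): row=0b110101, col=0b10000, row AND col = 0b10000 = 16; 16 == 16 -> filled
(5,8): col outside [0, 5] -> not filled
(42,47): col outside [0, 42] -> not filled
(101,37): row=0b1100101, col=0b100101, row AND col = 0b100101 = 37; 37 == 37 -> filled
(136,-5): col outside [0, 136] -> not filled

Answer: no no no yes no no yes no no yes no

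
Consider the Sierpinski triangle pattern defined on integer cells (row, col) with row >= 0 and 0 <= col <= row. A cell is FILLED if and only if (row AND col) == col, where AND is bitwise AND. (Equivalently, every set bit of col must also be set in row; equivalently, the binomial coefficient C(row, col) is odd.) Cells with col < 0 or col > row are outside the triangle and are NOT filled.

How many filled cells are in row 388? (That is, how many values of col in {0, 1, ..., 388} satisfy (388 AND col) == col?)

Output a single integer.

388 in binary = 110000100
popcount(388) = number of 1-bits in 110000100 = 3
A col c satisfies (388 AND c) == c iff every set bit of c is also set in 388; each of the 3 set bits of 388 can independently be on or off in c.
count = 2^3 = 8

Answer: 8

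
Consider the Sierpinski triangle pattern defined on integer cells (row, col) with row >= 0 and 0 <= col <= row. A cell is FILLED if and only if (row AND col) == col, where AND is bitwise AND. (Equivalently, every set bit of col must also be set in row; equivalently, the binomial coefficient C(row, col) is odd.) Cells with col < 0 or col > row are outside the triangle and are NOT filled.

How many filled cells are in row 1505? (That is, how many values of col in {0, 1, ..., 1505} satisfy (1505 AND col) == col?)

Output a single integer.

Answer: 64

Derivation:
1505 in binary = 10111100001
popcount(1505) = number of 1-bits in 10111100001 = 6
A col c satisfies (1505 AND c) == c iff every set bit of c is also set in 1505; each of the 6 set bits of 1505 can independently be on or off in c.
count = 2^6 = 64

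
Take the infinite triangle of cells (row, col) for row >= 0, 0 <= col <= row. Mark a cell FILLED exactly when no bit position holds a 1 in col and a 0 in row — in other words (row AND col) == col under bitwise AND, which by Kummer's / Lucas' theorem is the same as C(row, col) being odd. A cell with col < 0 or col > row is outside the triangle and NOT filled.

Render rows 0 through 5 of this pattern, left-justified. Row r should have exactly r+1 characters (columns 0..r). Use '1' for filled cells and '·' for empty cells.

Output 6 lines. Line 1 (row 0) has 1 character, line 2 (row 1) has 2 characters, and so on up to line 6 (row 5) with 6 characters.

r0=0: 1
r1=1: 11
r2=10: 1·1
r3=11: 1111
r4=100: 1···1
r5=101: 11··11

Answer: 1
11
1·1
1111
1···1
11··11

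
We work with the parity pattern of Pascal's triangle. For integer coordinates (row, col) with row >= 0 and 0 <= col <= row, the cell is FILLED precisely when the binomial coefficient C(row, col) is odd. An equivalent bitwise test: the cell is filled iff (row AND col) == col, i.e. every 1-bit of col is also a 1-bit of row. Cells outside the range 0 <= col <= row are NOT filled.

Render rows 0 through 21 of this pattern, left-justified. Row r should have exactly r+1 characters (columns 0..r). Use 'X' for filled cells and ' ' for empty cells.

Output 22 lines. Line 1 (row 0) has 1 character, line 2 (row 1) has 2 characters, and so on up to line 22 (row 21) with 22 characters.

Answer: X
XX
X X
XXXX
X   X
XX  XX
X X X X
XXXXXXXX
X       X
XX      XX
X X     X X
XXXX    XXXX
X   X   X   X
XX  XX  XX  XX
X X X X X X X X
XXXXXXXXXXXXXXXX
X               X
XX              XX
X X             X X
XXXX            XXXX
X   X           X   X
XX  XX          XX  XX

Derivation:
r0=0: X
r1=1: XX
r2=10: X X
r3=11: XXXX
r4=100: X   X
r5=101: XX  XX
r6=110: X X X X
r7=111: XXXXXXXX
r8=1000: X       X
r9=1001: XX      XX
r10=1010: X X     X X
r11=1011: XXXX    XXXX
r12=1100: X   X   X   X
r13=1101: XX  XX  XX  XX
r14=1110: X X X X X X X X
r15=1111: XXXXXXXXXXXXXXXX
r16=10000: X               X
r17=10001: XX              XX
r18=10010: X X             X X
r19=10011: XXXX            XXXX
r20=10100: X   X           X   X
r21=10101: XX  XX          XX  XX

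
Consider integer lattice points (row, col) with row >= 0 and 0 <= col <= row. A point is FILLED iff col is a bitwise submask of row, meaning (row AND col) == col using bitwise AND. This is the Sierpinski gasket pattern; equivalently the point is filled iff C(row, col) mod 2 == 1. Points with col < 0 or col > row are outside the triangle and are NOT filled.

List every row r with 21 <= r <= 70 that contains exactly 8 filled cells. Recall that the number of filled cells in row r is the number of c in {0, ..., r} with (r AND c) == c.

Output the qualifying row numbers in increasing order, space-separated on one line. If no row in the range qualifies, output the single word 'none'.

Answer: 21 22 25 26 28 35 37 38 41 42 44 49 50 52 56 67 69 70

Derivation:
Row r has 2^popcount(r) filled cells, so we need popcount(r) = log2(8) = 3.
Scan r = 21..70 and keep those with exactly 3 one-bits:
r=21=10101 popcount=3 -> KEEP
r=22=10110 popcount=3 -> KEEP
r=23=10111 popcount=4 -> skip
r=24=11000 popcount=2 -> skip
r=25=11001 popcount=3 -> KEEP
r=26=11010 popcount=3 -> KEEP
r=27=11011 popcount=4 -> skip
r=28=11100 popcount=3 -> KEEP
r=29=11101 popcount=4 -> skip
r=30=11110 popcount=4 -> skip
r=31=11111 popcount=5 -> skip
r=32=100000 popcount=1 -> skip
r=33=100001 popcount=2 -> skip
r=34=100010 popcount=2 -> skip
r=35=100011 popcount=3 -> KEEP
r=36=100100 popcount=2 -> skip
r=37=100101 popcount=3 -> KEEP
r=38=100110 popcount=3 -> KEEP
r=39=100111 popcount=4 -> skip
r=40=101000 popcount=2 -> skip
r=41=101001 popcount=3 -> KEEP
r=42=101010 popcount=3 -> KEEP
r=43=101011 popcount=4 -> skip
r=44=101100 popcount=3 -> KEEP
r=45=101101 popcount=4 -> skip
r=46=101110 popcount=4 -> skip
r=47=101111 popcount=5 -> skip
r=48=110000 popcount=2 -> skip
r=49=110001 popcount=3 -> KEEP
r=50=110010 popcount=3 -> KEEP
r=51=110011 popcount=4 -> skip
r=52=110100 popcount=3 -> KEEP
r=53=110101 popcount=4 -> skip
r=54=110110 popcount=4 -> skip
r=55=110111 popcount=5 -> skip
r=56=111000 popcount=3 -> KEEP
r=57=111001 popcount=4 -> skip
r=58=111010 popcount=4 -> skip
r=59=111011 popcount=5 -> skip
r=60=111100 popcount=4 -> skip
r=61=111101 popcount=5 -> skip
r=62=111110 popcount=5 -> skip
r=63=111111 popcount=6 -> skip
r=64=1000000 popcount=1 -> skip
r=65=1000001 popcount=2 -> skip
r=66=1000010 popcount=2 -> skip
r=67=1000011 popcount=3 -> KEEP
r=68=1000100 popcount=2 -> skip
r=69=1000101 popcount=3 -> KEEP
r=70=1000110 popcount=3 -> KEEP
Kept rows: 21 22 25 26 28 35 37 38 41 42 44 49 50 52 56 67 69 70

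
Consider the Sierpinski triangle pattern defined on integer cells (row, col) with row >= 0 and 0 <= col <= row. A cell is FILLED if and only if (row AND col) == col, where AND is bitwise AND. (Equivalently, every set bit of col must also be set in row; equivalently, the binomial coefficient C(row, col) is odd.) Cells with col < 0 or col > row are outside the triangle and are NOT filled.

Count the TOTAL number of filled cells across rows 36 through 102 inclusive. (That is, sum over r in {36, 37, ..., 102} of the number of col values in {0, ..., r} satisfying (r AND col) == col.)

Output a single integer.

r36=100100 pc2: +4 =4
r37=100101 pc3: +8 =12
r38=100110 pc3: +8 =20
r39=100111 pc4: +16 =36
r40=101000 pc2: +4 =40
r41=101001 pc3: +8 =48
r42=101010 pc3: +8 =56
r43=101011 pc4: +16 =72
r44=101100 pc3: +8 =80
r45=101101 pc4: +16 =96
r46=101110 pc4: +16 =112
r47=101111 pc5: +32 =144
r48=110000 pc2: +4 =148
r49=110001 pc3: +8 =156
r50=110010 pc3: +8 =164
r51=110011 pc4: +16 =180
r52=110100 pc3: +8 =188
r53=110101 pc4: +16 =204
r54=110110 pc4: +16 =220
r55=110111 pc5: +32 =252
r56=111000 pc3: +8 =260
r57=111001 pc4: +16 =276
r58=111010 pc4: +16 =292
r59=111011 pc5: +32 =324
r60=111100 pc4: +16 =340
r61=111101 pc5: +32 =372
r62=111110 pc5: +32 =404
r63=111111 pc6: +64 =468
r64=1000000 pc1: +2 =470
r65=1000001 pc2: +4 =474
r66=1000010 pc2: +4 =478
r67=1000011 pc3: +8 =486
r68=1000100 pc2: +4 =490
r69=1000101 pc3: +8 =498
r70=1000110 pc3: +8 =506
r71=1000111 pc4: +16 =522
r72=1001000 pc2: +4 =526
r73=1001001 pc3: +8 =534
r74=1001010 pc3: +8 =542
r75=1001011 pc4: +16 =558
r76=1001100 pc3: +8 =566
r77=1001101 pc4: +16 =582
r78=1001110 pc4: +16 =598
r79=1001111 pc5: +32 =630
r80=1010000 pc2: +4 =634
r81=1010001 pc3: +8 =642
r82=1010010 pc3: +8 =650
r83=1010011 pc4: +16 =666
r84=1010100 pc3: +8 =674
r85=1010101 pc4: +16 =690
r86=1010110 pc4: +16 =706
r87=1010111 pc5: +32 =738
r88=1011000 pc3: +8 =746
r89=1011001 pc4: +16 =762
r90=1011010 pc4: +16 =778
r91=1011011 pc5: +32 =810
r92=1011100 pc4: +16 =826
r93=1011101 pc5: +32 =858
r94=1011110 pc5: +32 =890
r95=1011111 pc6: +64 =954
r96=1100000 pc2: +4 =958
r97=1100001 pc3: +8 =966
r98=1100010 pc3: +8 =974
r99=1100011 pc4: +16 =990
r100=1100100 pc3: +8 =998
r101=1100101 pc4: +16 =1014
r102=1100110 pc4: +16 =1030

Answer: 1030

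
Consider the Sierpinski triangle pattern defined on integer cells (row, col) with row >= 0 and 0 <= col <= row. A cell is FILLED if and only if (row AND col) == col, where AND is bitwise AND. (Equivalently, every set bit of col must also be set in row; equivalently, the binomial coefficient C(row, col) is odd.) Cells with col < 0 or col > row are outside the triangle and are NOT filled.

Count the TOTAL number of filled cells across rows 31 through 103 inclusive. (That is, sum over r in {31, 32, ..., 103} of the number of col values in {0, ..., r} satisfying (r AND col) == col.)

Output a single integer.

Answer: 1112

Derivation:
r31=11111 pc5: +32 =32
r32=100000 pc1: +2 =34
r33=100001 pc2: +4 =38
r34=100010 pc2: +4 =42
r35=100011 pc3: +8 =50
r36=100100 pc2: +4 =54
r37=100101 pc3: +8 =62
r38=100110 pc3: +8 =70
r39=100111 pc4: +16 =86
r40=101000 pc2: +4 =90
r41=101001 pc3: +8 =98
r42=101010 pc3: +8 =106
r43=101011 pc4: +16 =122
r44=101100 pc3: +8 =130
r45=101101 pc4: +16 =146
r46=101110 pc4: +16 =162
r47=101111 pc5: +32 =194
r48=110000 pc2: +4 =198
r49=110001 pc3: +8 =206
r50=110010 pc3: +8 =214
r51=110011 pc4: +16 =230
r52=110100 pc3: +8 =238
r53=110101 pc4: +16 =254
r54=110110 pc4: +16 =270
r55=110111 pc5: +32 =302
r56=111000 pc3: +8 =310
r57=111001 pc4: +16 =326
r58=111010 pc4: +16 =342
r59=111011 pc5: +32 =374
r60=111100 pc4: +16 =390
r61=111101 pc5: +32 =422
r62=111110 pc5: +32 =454
r63=111111 pc6: +64 =518
r64=1000000 pc1: +2 =520
r65=1000001 pc2: +4 =524
r66=1000010 pc2: +4 =528
r67=1000011 pc3: +8 =536
r68=1000100 pc2: +4 =540
r69=1000101 pc3: +8 =548
r70=1000110 pc3: +8 =556
r71=1000111 pc4: +16 =572
r72=1001000 pc2: +4 =576
r73=1001001 pc3: +8 =584
r74=1001010 pc3: +8 =592
r75=1001011 pc4: +16 =608
r76=1001100 pc3: +8 =616
r77=1001101 pc4: +16 =632
r78=1001110 pc4: +16 =648
r79=1001111 pc5: +32 =680
r80=1010000 pc2: +4 =684
r81=1010001 pc3: +8 =692
r82=1010010 pc3: +8 =700
r83=1010011 pc4: +16 =716
r84=1010100 pc3: +8 =724
r85=1010101 pc4: +16 =740
r86=1010110 pc4: +16 =756
r87=1010111 pc5: +32 =788
r88=1011000 pc3: +8 =796
r89=1011001 pc4: +16 =812
r90=1011010 pc4: +16 =828
r91=1011011 pc5: +32 =860
r92=1011100 pc4: +16 =876
r93=1011101 pc5: +32 =908
r94=1011110 pc5: +32 =940
r95=1011111 pc6: +64 =1004
r96=1100000 pc2: +4 =1008
r97=1100001 pc3: +8 =1016
r98=1100010 pc3: +8 =1024
r99=1100011 pc4: +16 =1040
r100=1100100 pc3: +8 =1048
r101=1100101 pc4: +16 =1064
r102=1100110 pc4: +16 =1080
r103=1100111 pc5: +32 =1112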